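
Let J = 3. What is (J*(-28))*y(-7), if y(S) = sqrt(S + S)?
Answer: -84*I*sqrt(14) ≈ -314.3*I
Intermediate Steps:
y(S) = sqrt(2)*sqrt(S) (y(S) = sqrt(2*S) = sqrt(2)*sqrt(S))
(J*(-28))*y(-7) = (3*(-28))*(sqrt(2)*sqrt(-7)) = -84*sqrt(2)*I*sqrt(7) = -84*I*sqrt(14)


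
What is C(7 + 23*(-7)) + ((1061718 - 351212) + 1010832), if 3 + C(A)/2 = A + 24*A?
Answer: 1713632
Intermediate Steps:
C(A) = -6 + 50*A (C(A) = -6 + 2*(A + 24*A) = -6 + 2*(25*A) = -6 + 50*A)
C(7 + 23*(-7)) + ((1061718 - 351212) + 1010832) = (-6 + 50*(7 + 23*(-7))) + ((1061718 - 351212) + 1010832) = (-6 + 50*(7 - 161)) + (710506 + 1010832) = (-6 + 50*(-154)) + 1721338 = (-6 - 7700) + 1721338 = -7706 + 1721338 = 1713632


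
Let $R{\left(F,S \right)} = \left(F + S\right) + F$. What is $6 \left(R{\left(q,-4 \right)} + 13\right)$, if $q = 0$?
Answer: $54$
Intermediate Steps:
$R{\left(F,S \right)} = S + 2 F$
$6 \left(R{\left(q,-4 \right)} + 13\right) = 6 \left(\left(-4 + 2 \cdot 0\right) + 13\right) = 6 \left(\left(-4 + 0\right) + 13\right) = 6 \left(-4 + 13\right) = 6 \cdot 9 = 54$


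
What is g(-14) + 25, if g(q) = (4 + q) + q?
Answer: 1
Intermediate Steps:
g(q) = 4 + 2*q
g(-14) + 25 = (4 + 2*(-14)) + 25 = (4 - 28) + 25 = -24 + 25 = 1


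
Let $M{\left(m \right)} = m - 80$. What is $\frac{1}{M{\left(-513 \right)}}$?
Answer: $- \frac{1}{593} \approx -0.0016863$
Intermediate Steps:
$M{\left(m \right)} = -80 + m$
$\frac{1}{M{\left(-513 \right)}} = \frac{1}{-80 - 513} = \frac{1}{-593} = - \frac{1}{593}$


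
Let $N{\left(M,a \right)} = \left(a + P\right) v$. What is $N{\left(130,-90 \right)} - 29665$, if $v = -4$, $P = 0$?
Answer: $-29305$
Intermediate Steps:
$N{\left(M,a \right)} = - 4 a$ ($N{\left(M,a \right)} = \left(a + 0\right) \left(-4\right) = a \left(-4\right) = - 4 a$)
$N{\left(130,-90 \right)} - 29665 = \left(-4\right) \left(-90\right) - 29665 = 360 - 29665 = -29305$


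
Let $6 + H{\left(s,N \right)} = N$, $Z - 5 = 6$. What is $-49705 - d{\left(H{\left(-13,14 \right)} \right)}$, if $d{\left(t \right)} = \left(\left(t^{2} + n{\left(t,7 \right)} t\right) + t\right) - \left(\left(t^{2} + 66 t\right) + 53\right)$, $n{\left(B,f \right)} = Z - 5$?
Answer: $-49180$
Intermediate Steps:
$Z = 11$ ($Z = 5 + 6 = 11$)
$H{\left(s,N \right)} = -6 + N$
$n{\left(B,f \right)} = 6$ ($n{\left(B,f \right)} = 11 - 5 = 6$)
$d{\left(t \right)} = -53 - 59 t$ ($d{\left(t \right)} = \left(\left(t^{2} + 6 t\right) + t\right) - \left(\left(t^{2} + 66 t\right) + 53\right) = \left(t^{2} + 7 t\right) - \left(53 + t^{2} + 66 t\right) = -53 - 59 t$)
$-49705 - d{\left(H{\left(-13,14 \right)} \right)} = -49705 - \left(-53 - 59 \left(-6 + 14\right)\right) = -49705 - \left(-53 - 472\right) = -49705 - -525 = -49705 + 525 = -49180$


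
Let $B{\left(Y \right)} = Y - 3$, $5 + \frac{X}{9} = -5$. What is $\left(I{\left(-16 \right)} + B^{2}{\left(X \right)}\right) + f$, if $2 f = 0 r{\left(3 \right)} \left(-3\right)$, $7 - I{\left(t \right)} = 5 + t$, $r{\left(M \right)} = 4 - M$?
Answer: $8667$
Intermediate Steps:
$I{\left(t \right)} = 2 - t$ ($I{\left(t \right)} = 7 - \left(5 + t\right) = 2 - t$)
$X = -90$ ($X = -45 + 9 \left(-5\right) = -45 - 45 = -90$)
$B{\left(Y \right)} = -3 + Y$ ($B{\left(Y \right)} = Y - 3 = -3 + Y$)
$f = 0$ ($f = \frac{0 \left(4 - 3\right) \left(-3\right)}{2} = \frac{0 \cdot 1 \left(-3\right)}{2} = \frac{0 \left(-3\right)}{2} = \frac{1}{2} \cdot 0 = 0$)
$\left(I{\left(-16 \right)} + B^{2}{\left(X \right)}\right) + f = \left(\left(2 - -16\right) + \left(-3 - 90\right)^{2}\right) + 0 = \left(\left(2 + 16\right) + \left(-93\right)^{2}\right) + 0 = \left(18 + 8649\right) + 0 = 8667 + 0 = 8667$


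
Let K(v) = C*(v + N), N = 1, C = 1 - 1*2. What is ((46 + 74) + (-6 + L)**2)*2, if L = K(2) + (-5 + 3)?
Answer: 482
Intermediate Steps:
C = -1 (C = 1 - 2 = -1)
K(v) = -1 - v (K(v) = -(v + 1) = -(1 + v) = -1 - v)
L = -5 (L = (-1 - 1*2) + (-5 + 3) = (-1 - 2) - 2 = -3 - 2 = -5)
((46 + 74) + (-6 + L)**2)*2 = ((46 + 74) + (-6 - 5)**2)*2 = (120 + (-11)**2)*2 = (120 + 121)*2 = 241*2 = 482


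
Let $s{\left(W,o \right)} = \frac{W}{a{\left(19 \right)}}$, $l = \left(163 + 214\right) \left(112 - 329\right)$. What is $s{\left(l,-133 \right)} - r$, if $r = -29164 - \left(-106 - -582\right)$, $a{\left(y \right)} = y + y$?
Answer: $\frac{1044511}{38} \approx 27487.0$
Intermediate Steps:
$a{\left(y \right)} = 2 y$
$l = -81809$ ($l = 377 \left(-217\right) = -81809$)
$s{\left(W,o \right)} = \frac{W}{38}$ ($s{\left(W,o \right)} = \frac{W}{2 \cdot 19} = \frac{W}{38}$)
$r = -29640$ ($r = -29164 - \left(-106 + 582\right) = -29164 - 476 = -29640$)
$s{\left(l,-133 \right)} - r = \frac{1}{38} \left(-81809\right) - -29640 = - \frac{81809}{38} + 29640 = \frac{1044511}{38}$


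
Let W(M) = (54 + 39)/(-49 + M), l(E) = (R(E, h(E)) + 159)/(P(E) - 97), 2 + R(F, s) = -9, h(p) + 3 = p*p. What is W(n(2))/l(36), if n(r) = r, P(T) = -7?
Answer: 2418/1739 ≈ 1.3905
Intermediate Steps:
h(p) = -3 + p**2 (h(p) = -3 + p*p = -3 + p**2)
R(F, s) = -11 (R(F, s) = -2 - 9 = -11)
l(E) = -37/26 (l(E) = (-11 + 159)/(-7 - 97) = 148/(-104) = 148*(-1/104) = -37/26)
W(M) = 93/(-49 + M)
W(n(2))/l(36) = (93/(-49 + 2))/(-37/26) = (93/(-47))*(-26/37) = (93*(-1/47))*(-26/37) = -93/47*(-26/37) = 2418/1739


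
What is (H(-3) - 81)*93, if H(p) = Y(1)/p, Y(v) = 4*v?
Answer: -7657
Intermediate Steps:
H(p) = 4/p (H(p) = (4*1)/p = 4/p)
(H(-3) - 81)*93 = (4/(-3) - 81)*93 = (4*(-⅓) - 81)*93 = (-4/3 - 81)*93 = -247/3*93 = -7657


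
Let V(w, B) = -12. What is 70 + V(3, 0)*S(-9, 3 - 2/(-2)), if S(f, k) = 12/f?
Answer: 86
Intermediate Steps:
70 + V(3, 0)*S(-9, 3 - 2/(-2)) = 70 - 144/(-9) = 70 - 144*(-1)/9 = 70 - 12*(-4/3) = 70 + 16 = 86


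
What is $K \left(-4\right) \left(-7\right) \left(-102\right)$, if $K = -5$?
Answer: $14280$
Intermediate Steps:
$K \left(-4\right) \left(-7\right) \left(-102\right) = \left(-5\right) \left(-4\right) \left(-7\right) \left(-102\right) = 20 \left(-7\right) \left(-102\right) = \left(-140\right) \left(-102\right) = 14280$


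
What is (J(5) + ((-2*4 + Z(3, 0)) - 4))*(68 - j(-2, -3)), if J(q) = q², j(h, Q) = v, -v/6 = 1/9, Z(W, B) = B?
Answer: 2678/3 ≈ 892.67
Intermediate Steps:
v = -⅔ (v = -6/9 = -6*⅑ = -⅔ ≈ -0.66667)
j(h, Q) = -⅔
(J(5) + ((-2*4 + Z(3, 0)) - 4))*(68 - j(-2, -3)) = (5² + ((-2*4 + 0) - 4))*(68 - 1*(-⅔)) = (25 + ((-8 + 0) - 4))*(68 + ⅔) = (25 + (-8 - 4))*(206/3) = (25 - 12)*(206/3) = 13*(206/3) = 2678/3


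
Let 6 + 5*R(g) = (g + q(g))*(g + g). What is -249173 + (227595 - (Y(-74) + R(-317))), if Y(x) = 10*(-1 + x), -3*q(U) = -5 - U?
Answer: -371048/5 ≈ -74210.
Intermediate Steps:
q(U) = 5/3 + U/3 (q(U) = -(-5 - U)/3 = 5/3 + U/3)
R(g) = -6/5 + 2*g*(5/3 + 4*g/3)/5 (R(g) = -6/5 + ((g + (5/3 + g/3))*(g + g))/5 = -6/5 + ((5/3 + 4*g/3)*(2*g))/5 = -6/5 + (2*g*(5/3 + 4*g/3))/5 = -6/5 + 2*g*(5/3 + 4*g/3)/5)
Y(x) = -10 + 10*x
-249173 + (227595 - (Y(-74) + R(-317))) = -249173 + (227595 - ((-10 + 10*(-74)) + (-6/5 + (⅔)*(-317) + (8/15)*(-317)²))) = -249173 + (227595 - ((-10 - 740) + (-6/5 - 634/3 + (8/15)*100489))) = -249173 + (227595 - (-750 + (-6/5 - 634/3 + 803912/15))) = -249173 + (227595 - (-750 + 266908/5)) = -249173 + (227595 - 1*263158/5) = -249173 + (227595 - 263158/5) = -249173 + 874817/5 = -371048/5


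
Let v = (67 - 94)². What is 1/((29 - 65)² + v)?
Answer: 1/2025 ≈ 0.00049383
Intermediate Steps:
v = 729 (v = (-27)² = 729)
1/((29 - 65)² + v) = 1/((29 - 65)² + 729) = 1/((-36)² + 729) = 1/(1296 + 729) = 1/2025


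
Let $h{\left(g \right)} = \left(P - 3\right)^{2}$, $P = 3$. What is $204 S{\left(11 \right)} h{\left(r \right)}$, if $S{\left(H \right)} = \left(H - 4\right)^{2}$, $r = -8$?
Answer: $0$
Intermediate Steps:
$S{\left(H \right)} = \left(-4 + H\right)^{2}$
$h{\left(g \right)} = 0$ ($h{\left(g \right)} = \left(3 - 3\right)^{2} = 0^{2} = 0$)
$204 S{\left(11 \right)} h{\left(r \right)} = 204 \left(-4 + 11\right)^{2} \cdot 0 = 204 \cdot 7^{2} \cdot 0 = 204 \cdot 49 \cdot 0 = 9996 \cdot 0 = 0$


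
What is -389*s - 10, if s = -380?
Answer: 147810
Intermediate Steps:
-389*s - 10 = -389*(-380) - 10 = 147820 - 10 = 147810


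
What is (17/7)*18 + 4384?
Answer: 30994/7 ≈ 4427.7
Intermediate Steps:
(17/7)*18 + 4384 = 306/7 + 4384 = 30994/7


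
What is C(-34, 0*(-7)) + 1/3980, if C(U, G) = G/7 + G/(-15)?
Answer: 1/3980 ≈ 0.00025126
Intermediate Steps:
C(U, G) = 8*G/105 (C(U, G) = G*(1/7) + G*(-1/15) = G/7 - G/15 = 8*G/105)
C(-34, 0*(-7)) + 1/3980 = 8*(0*(-7))/105 + 1/3980 = (8/105)*0 + 1/3980 = 0 + 1/3980 = 1/3980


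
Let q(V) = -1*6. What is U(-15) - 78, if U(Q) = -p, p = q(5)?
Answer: -72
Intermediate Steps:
q(V) = -6
p = -6
U(Q) = 6 (U(Q) = -1*(-6) = 6)
U(-15) - 78 = 6 - 78 = -72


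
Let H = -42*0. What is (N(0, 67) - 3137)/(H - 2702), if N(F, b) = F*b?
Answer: 3137/2702 ≈ 1.1610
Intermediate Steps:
H = 0
(N(0, 67) - 3137)/(H - 2702) = (0*67 - 3137)/(0 - 2702) = (0 - 3137)/(-2702) = -3137*(-1/2702) = 3137/2702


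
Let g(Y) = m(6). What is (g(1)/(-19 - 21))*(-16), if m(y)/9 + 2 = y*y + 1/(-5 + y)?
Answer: 126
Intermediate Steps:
m(y) = -18 + 9*y² + 9/(-5 + y) (m(y) = -18 + 9*(y*y + 1/(-5 + y)) = -18 + 9*(y² + 1/(-5 + y)) = -18 + (9*y² + 9/(-5 + y)) = -18 + 9*y² + 9/(-5 + y))
g(Y) = 315 (g(Y) = 9*(11 + 6³ - 5*6² - 2*6)/(-5 + 6) = 9*(11 + 216 - 5*36 - 12)/1 = 9*1*(11 + 216 - 180 - 12) = 9*1*35 = 315)
(g(1)/(-19 - 21))*(-16) = (315/(-19 - 21))*(-16) = (315/(-40))*(-16) = (315*(-1/40))*(-16) = -63/8*(-16) = 126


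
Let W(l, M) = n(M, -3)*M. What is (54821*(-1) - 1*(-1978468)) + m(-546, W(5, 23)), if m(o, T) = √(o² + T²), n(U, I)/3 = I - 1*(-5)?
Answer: 1923647 + 6*√8810 ≈ 1.9242e+6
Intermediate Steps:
n(U, I) = 15 + 3*I (n(U, I) = 3*(I - 1*(-5)) = 3*(I + 5) = 3*(5 + I) = 15 + 3*I)
W(l, M) = 6*M (W(l, M) = (15 + 3*(-3))*M = (15 - 9)*M = 6*M)
m(o, T) = √(T² + o²)
(54821*(-1) - 1*(-1978468)) + m(-546, W(5, 23)) = (54821*(-1) - 1*(-1978468)) + √((6*23)² + (-546)²) = (-54821 + 1978468) + √(138² + 298116) = 1923647 + √(19044 + 298116) = 1923647 + √317160 = 1923647 + 6*√8810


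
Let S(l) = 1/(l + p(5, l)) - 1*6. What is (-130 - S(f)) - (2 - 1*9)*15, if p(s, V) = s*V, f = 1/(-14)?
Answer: -50/3 ≈ -16.667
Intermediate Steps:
f = -1/14 ≈ -0.071429
p(s, V) = V*s
S(l) = -6 + 1/(6*l) (S(l) = 1/(l + l*5) - 1*6 = 1/(l + 5*l) - 6 = 1/(6*l) - 6 = -6 + 1/(6*l))
(-130 - S(f)) - (2 - 1*9)*15 = (-130 - (-6 + 1/(6*(-1/14)))) - (2 - 1*9)*15 = (-130 - (-6 + (⅙)*(-14))) - (2 - 9)*15 = (-130 - (-6 - 7/3)) - (-7)*15 = (-130 - 1*(-25/3)) - 1*(-105) = (-130 + 25/3) + 105 = -365/3 + 105 = -50/3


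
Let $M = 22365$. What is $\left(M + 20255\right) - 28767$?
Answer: $13853$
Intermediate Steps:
$\left(M + 20255\right) - 28767 = \left(22365 + 20255\right) - 28767 = 42620 - 28767 = 13853$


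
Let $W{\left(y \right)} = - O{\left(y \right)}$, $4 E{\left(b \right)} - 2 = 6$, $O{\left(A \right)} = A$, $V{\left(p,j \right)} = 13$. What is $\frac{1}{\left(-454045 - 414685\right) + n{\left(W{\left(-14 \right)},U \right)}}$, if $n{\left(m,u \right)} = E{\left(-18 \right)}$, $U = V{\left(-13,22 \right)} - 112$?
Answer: $- \frac{1}{868728} \approx -1.1511 \cdot 10^{-6}$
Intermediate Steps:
$E{\left(b \right)} = 2$ ($E{\left(b \right)} = \frac{1}{2} + \frac{1}{4} \cdot 6 = \frac{1}{2} + \frac{3}{2} = 2$)
$W{\left(y \right)} = - y$
$U = -99$ ($U = 13 - 112 = -99$)
$n{\left(m,u \right)} = 2$
$\frac{1}{\left(-454045 - 414685\right) + n{\left(W{\left(-14 \right)},U \right)}} = \frac{1}{\left(-454045 - 414685\right) + 2} = \frac{1}{-868730 + 2} = \frac{1}{-868728} = - \frac{1}{868728}$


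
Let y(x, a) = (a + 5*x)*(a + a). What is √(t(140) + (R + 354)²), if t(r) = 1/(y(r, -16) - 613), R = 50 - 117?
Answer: 6*√1158417025413/22501 ≈ 287.00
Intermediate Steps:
y(x, a) = 2*a*(a + 5*x) (y(x, a) = (a + 5*x)*(2*a) = 2*a*(a + 5*x))
R = -67
t(r) = 1/(-101 - 160*r) (t(r) = 1/(2*(-16)*(-16 + 5*r) - 613) = 1/((512 - 160*r) - 613) = 1/(-101 - 160*r))
√(t(140) + (R + 354)²) = √(-1/(101 + 160*140) + (-67 + 354)²) = √(-1/(101 + 22400) + 287²) = √(-1/22501 + 82369) = √(1853384868/22501) = 6*√1158417025413/22501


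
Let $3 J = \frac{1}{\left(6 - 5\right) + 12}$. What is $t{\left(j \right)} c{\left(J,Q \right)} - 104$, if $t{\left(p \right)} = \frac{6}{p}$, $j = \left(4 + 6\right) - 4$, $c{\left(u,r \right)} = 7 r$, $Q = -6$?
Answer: $-146$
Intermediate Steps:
$J = \frac{1}{39}$ ($J = \frac{1}{3 \left(\left(6 - 5\right) + 12\right)} = \frac{1}{3 \left(1 + 12\right)} = \frac{1}{3 \cdot 13} = \frac{1}{3} \cdot \frac{1}{13} = \frac{1}{39} \approx 0.025641$)
$j = 6$ ($j = 10 - 4 = 6$)
$t{\left(j \right)} c{\left(J,Q \right)} - 104 = \frac{6}{6} \cdot 7 \left(-6\right) - 104 = 6 \cdot \frac{1}{6} \left(-42\right) - 104 = 1 \left(-42\right) - 104 = -42 - 104 = -146$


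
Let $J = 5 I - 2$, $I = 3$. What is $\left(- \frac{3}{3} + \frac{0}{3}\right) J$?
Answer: $-13$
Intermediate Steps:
$J = 13$ ($J = 5 \cdot 3 - 2 = 15 - 2 = 13$)
$\left(- \frac{3}{3} + \frac{0}{3}\right) J = \left(- \frac{3}{3} + \frac{0}{3}\right) 13 = \left(\left(-3\right) \frac{1}{3} + 0 \cdot \frac{1}{3}\right) 13 = \left(-1 + 0\right) 13 = \left(-1\right) 13 = -13$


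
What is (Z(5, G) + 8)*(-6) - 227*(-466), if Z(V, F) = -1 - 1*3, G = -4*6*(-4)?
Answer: 105758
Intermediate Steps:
G = 96 (G = -24*(-4) = 96)
Z(V, F) = -4 (Z(V, F) = -1 - 3 = -4)
(Z(5, G) + 8)*(-6) - 227*(-466) = (-4 + 8)*(-6) - 227*(-466) = 4*(-6) + 105782 = -24 + 105782 = 105758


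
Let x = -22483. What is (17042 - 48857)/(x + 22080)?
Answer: 31815/403 ≈ 78.945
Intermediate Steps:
(17042 - 48857)/(x + 22080) = (17042 - 48857)/(-22483 + 22080) = -31815/(-403) = -31815*(-1/403) = 31815/403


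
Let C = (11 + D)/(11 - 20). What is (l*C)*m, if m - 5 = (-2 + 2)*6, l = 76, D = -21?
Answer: 3800/9 ≈ 422.22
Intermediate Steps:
C = 10/9 (C = (11 - 21)/(11 - 20) = -10/(-9) = -10*(-⅑) = 10/9 ≈ 1.1111)
m = 5 (m = 5 + (-2 + 2)*6 = 5 + 0*6 = 5 + 0 = 5)
(l*C)*m = (76*(10/9))*5 = (760/9)*5 = 3800/9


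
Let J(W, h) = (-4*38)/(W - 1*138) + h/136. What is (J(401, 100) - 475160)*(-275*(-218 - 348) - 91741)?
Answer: -1032477673059/34 ≈ -3.0367e+10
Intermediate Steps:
J(W, h) = -152/(-138 + W) + h/136 (J(W, h) = -152/(W - 138) + h*(1/136) = -152/(-138 + W) + h/136)
(J(401, 100) - 475160)*(-275*(-218 - 348) - 91741) = ((-20672 - 138*100 + 401*100)/(136*(-138 + 401)) - 475160)*(-275*(-218 - 348) - 91741) = ((1/136)*(-20672 - 13800 + 40100)/263 - 475160)*(-275*(-566) - 91741) = ((1/136)*(1/263)*5628 - 475160)*(155650 - 91741) = (1407/8942 - 475160)*63909 = -4248879313/8942*63909 = -1032477673059/34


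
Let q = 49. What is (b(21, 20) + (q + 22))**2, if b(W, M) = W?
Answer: 8464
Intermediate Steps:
(b(21, 20) + (q + 22))**2 = (21 + (49 + 22))**2 = (21 + 71)**2 = 92**2 = 8464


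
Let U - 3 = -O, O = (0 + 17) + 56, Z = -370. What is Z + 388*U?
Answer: -27530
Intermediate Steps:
O = 73 (O = 17 + 56 = 73)
U = -70 (U = 3 - 1*73 = 3 - 73 = -70)
Z + 388*U = -370 + 388*(-70) = -370 - 27160 = -27530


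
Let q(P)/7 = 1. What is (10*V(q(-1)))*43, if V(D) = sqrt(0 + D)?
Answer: 430*sqrt(7) ≈ 1137.7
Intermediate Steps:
q(P) = 7 (q(P) = 7*1 = 7)
V(D) = sqrt(D)
(10*V(q(-1)))*43 = (10*sqrt(7))*43 = 430*sqrt(7)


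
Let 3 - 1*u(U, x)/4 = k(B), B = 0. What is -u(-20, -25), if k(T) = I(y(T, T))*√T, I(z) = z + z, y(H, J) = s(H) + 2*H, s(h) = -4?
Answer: -12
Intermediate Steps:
y(H, J) = -4 + 2*H
I(z) = 2*z
k(T) = √T*(-8 + 4*T) (k(T) = (2*(-4 + 2*T))*√T = (-8 + 4*T)*√T = √T*(-8 + 4*T))
u(U, x) = 12 (u(U, x) = 12 - 16*√0*(-2 + 0) = 12 - 16*0*(-2) = 12 - 4*0 = 12 + 0 = 12)
-u(-20, -25) = -1*12 = -12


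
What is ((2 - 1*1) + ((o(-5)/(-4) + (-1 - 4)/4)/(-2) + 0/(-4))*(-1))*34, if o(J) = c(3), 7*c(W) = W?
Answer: 153/14 ≈ 10.929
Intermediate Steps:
c(W) = W/7
o(J) = 3/7 (o(J) = (⅐)*3 = 3/7)
((2 - 1*1) + ((o(-5)/(-4) + (-1 - 4)/4)/(-2) + 0/(-4))*(-1))*34 = ((2 - 1*1) + (((3/7)/(-4) + (-1 - 4)/4)/(-2) + 0/(-4))*(-1))*34 = ((2 - 1) + (((3/7)*(-¼) - 5*¼)*(-½) + 0*(-¼))*(-1))*34 = (1 + ((-3/28 - 5/4)*(-½) + 0)*(-1))*34 = (1 + (-19/14*(-½) + 0)*(-1))*34 = (1 + (19/28 + 0)*(-1))*34 = (1 + (19/28)*(-1))*34 = (1 - 19/28)*34 = (9/28)*34 = 153/14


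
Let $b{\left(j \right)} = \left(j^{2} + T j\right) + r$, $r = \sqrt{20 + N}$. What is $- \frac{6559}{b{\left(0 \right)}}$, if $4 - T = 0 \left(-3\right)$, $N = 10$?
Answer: $- \frac{6559 \sqrt{30}}{30} \approx -1197.5$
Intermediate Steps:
$T = 4$ ($T = 4 - 0 \left(-3\right) = 4 - 0 = 4 + 0 = 4$)
$r = \sqrt{30}$ ($r = \sqrt{20 + 10} = \sqrt{30} \approx 5.4772$)
$b{\left(j \right)} = \sqrt{30} + j^{2} + 4 j$ ($b{\left(j \right)} = \left(j^{2} + 4 j\right) + \sqrt{30} = \sqrt{30} + j^{2} + 4 j$)
$- \frac{6559}{b{\left(0 \right)}} = - \frac{6559}{\sqrt{30} + 0^{2} + 4 \cdot 0} = - \frac{6559}{\sqrt{30} + 0 + 0} = - \frac{6559}{\sqrt{30}} = - 6559 \frac{\sqrt{30}}{30} = - \frac{6559 \sqrt{30}}{30}$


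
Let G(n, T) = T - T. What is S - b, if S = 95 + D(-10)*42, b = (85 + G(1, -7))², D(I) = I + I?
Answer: -7970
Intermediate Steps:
D(I) = 2*I
G(n, T) = 0
b = 7225 (b = (85 + 0)² = 85² = 7225)
S = -745 (S = 95 + (2*(-10))*42 = 95 - 20*42 = 95 - 840 = -745)
S - b = -745 - 1*7225 = -745 - 7225 = -7970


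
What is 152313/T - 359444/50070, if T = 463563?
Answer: -8833257059/1289477745 ≈ -6.8503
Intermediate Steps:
152313/T - 359444/50070 = 152313/463563 - 359444/50070 = 152313*(1/463563) - 359444*1/50070 = 50771/154521 - 179722/25035 = -8833257059/1289477745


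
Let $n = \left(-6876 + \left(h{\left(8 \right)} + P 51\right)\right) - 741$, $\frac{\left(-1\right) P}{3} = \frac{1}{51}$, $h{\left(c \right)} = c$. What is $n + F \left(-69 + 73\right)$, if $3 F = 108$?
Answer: $-7468$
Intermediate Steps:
$P = - \frac{1}{17}$ ($P = - \frac{3}{51} = \left(-3\right) \frac{1}{51} = - \frac{1}{17} \approx -0.058824$)
$F = 36$ ($F = \frac{1}{3} \cdot 108 = 36$)
$n = -7612$ ($n = \left(-6876 + \left(8 - 3\right)\right) - 741 = \left(-6876 + 5\right) - 741 = -6871 - 741 = -7612$)
$n + F \left(-69 + 73\right) = -7612 + 36 \left(-69 + 73\right) = -7612 + 36 \cdot 4 = -7612 + 144 = -7468$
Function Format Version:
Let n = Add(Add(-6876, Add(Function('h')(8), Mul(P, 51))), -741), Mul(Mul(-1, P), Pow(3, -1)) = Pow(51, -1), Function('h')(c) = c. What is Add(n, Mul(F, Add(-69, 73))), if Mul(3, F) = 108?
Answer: -7468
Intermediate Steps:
P = Rational(-1, 17) (P = Mul(-3, Pow(51, -1)) = Mul(-3, Rational(1, 51)) = Rational(-1, 17) ≈ -0.058824)
F = 36 (F = Mul(Rational(1, 3), 108) = 36)
n = -7612 (n = Add(Add(-6876, Add(8, Mul(Rational(-1, 17), 51))), -741) = Add(Add(-6876, Add(8, -3)), -741) = Add(Add(-6876, 5), -741) = Add(-6871, -741) = -7612)
Add(n, Mul(F, Add(-69, 73))) = Add(-7612, Mul(36, Add(-69, 73))) = Add(-7612, Mul(36, 4)) = Add(-7612, 144) = -7468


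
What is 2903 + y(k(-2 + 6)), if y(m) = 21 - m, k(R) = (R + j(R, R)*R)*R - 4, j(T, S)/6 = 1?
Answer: 2816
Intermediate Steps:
j(T, S) = 6 (j(T, S) = 6*1 = 6)
k(R) = -4 + 7*R**2 (k(R) = (R + 6*R)*R - 4 = (7*R)*R - 4 = 7*R**2 - 4 = -4 + 7*R**2)
2903 + y(k(-2 + 6)) = 2903 + (21 - (-4 + 7*(-2 + 6)**2)) = 2903 + (21 - (-4 + 7*4**2)) = 2903 + (21 - (-4 + 7*16)) = 2903 + (21 - (-4 + 112)) = 2903 + (21 - 1*108) = 2903 + (21 - 108) = 2903 - 87 = 2816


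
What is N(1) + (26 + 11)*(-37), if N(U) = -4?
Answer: -1373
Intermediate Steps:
N(1) + (26 + 11)*(-37) = -4 + (26 + 11)*(-37) = -4 + 37*(-37) = -4 - 1369 = -1373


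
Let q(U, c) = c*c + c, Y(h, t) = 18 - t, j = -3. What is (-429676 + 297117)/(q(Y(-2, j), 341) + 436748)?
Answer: -132559/553370 ≈ -0.23955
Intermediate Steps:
q(U, c) = c + c² (q(U, c) = c² + c = c + c²)
(-429676 + 297117)/(q(Y(-2, j), 341) + 436748) = (-429676 + 297117)/(341*(1 + 341) + 436748) = -132559/(341*342 + 436748) = -132559/(116622 + 436748) = -132559/553370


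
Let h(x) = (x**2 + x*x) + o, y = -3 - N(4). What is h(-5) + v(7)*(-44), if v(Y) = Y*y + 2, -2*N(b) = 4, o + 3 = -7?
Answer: 260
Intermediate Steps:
o = -10 (o = -3 - 7 = -10)
N(b) = -2 (N(b) = -1/2*4 = -2)
y = -1 (y = -3 - 1*(-2) = -3 + 2 = -1)
h(x) = -10 + 2*x**2 (h(x) = (x**2 + x*x) - 10 = (x**2 + x**2) - 10 = 2*x**2 - 10 = -10 + 2*x**2)
v(Y) = 2 - Y (v(Y) = Y*(-1) + 2 = -Y + 2 = 2 - Y)
h(-5) + v(7)*(-44) = (-10 + 2*(-5)**2) + (2 - 1*7)*(-44) = (-10 + 2*25) + (2 - 7)*(-44) = (-10 + 50) - 5*(-44) = 40 + 220 = 260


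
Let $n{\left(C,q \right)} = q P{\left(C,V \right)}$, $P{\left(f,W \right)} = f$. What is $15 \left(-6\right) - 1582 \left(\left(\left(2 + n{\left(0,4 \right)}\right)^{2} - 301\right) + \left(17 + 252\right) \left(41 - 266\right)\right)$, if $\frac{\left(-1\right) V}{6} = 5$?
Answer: $96220314$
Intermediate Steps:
$V = -30$ ($V = \left(-6\right) 5 = -30$)
$n{\left(C,q \right)} = C q$ ($n{\left(C,q \right)} = q C = C q$)
$15 \left(-6\right) - 1582 \left(\left(\left(2 + n{\left(0,4 \right)}\right)^{2} - 301\right) + \left(17 + 252\right) \left(41 - 266\right)\right) = 15 \left(-6\right) - 1582 \left(\left(\left(2 + 0 \cdot 4\right)^{2} - 301\right) + \left(17 + 252\right) \left(41 - 266\right)\right) = -90 - 1582 \left(\left(\left(2 + 0\right)^{2} - 301\right) + 269 \left(-225\right)\right) = -90 - 1582 \left(\left(2^{2} - 301\right) - 60525\right) = -90 - 1582 \left(\left(4 - 301\right) - 60525\right) = -90 - 1582 \left(-297 - 60525\right) = -90 - -96220404 = -90 + 96220404 = 96220314$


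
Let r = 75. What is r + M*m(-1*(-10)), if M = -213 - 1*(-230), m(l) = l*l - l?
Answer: 1605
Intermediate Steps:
m(l) = l² - l
M = 17 (M = -213 + 230 = 17)
r + M*m(-1*(-10)) = 75 + 17*((-1*(-10))*(-1 - 1*(-10))) = 75 + 17*(10*(-1 + 10)) = 75 + 17*(10*9) = 75 + 17*90 = 75 + 1530 = 1605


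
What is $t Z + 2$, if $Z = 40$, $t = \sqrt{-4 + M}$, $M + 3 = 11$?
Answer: $82$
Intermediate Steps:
$M = 8$ ($M = -3 + 11 = 8$)
$t = 2$ ($t = \sqrt{-4 + 8} = \sqrt{4} = 2$)
$t Z + 2 = 2 \cdot 40 + 2 = 80 + 2 = 82$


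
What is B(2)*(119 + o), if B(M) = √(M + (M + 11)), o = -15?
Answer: 104*√15 ≈ 402.79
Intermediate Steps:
B(M) = √(11 + 2*M) (B(M) = √(M + (11 + M)) = √(11 + 2*M))
B(2)*(119 + o) = √(11 + 2*2)*(119 - 15) = √(11 + 4)*104 = √15*104 = 104*√15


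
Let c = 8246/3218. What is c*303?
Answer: 1249269/1609 ≈ 776.43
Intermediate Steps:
c = 4123/1609 (c = 8246*(1/3218) = 4123/1609 ≈ 2.5625)
c*303 = (4123/1609)*303 = 1249269/1609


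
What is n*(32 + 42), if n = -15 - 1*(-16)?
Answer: 74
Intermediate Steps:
n = 1 (n = -15 + 16 = 1)
n*(32 + 42) = 1*(32 + 42) = 1*74 = 74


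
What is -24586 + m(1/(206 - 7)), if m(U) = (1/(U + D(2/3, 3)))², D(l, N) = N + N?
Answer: -35109383049/1428025 ≈ -24586.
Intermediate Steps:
D(l, N) = 2*N
m(U) = (6 + U)⁻² (m(U) = (1/(U + 2*3))² = (1/(U + 6))² = (1/(6 + U))² = (6 + U)⁻²)
-24586 + m(1/(206 - 7)) = -24586 + (6 + 1/(206 - 7))⁻² = -24586 + (6 + 1/199)⁻² = -24586 + (1195/199)⁻² = -24586 + 39601/1428025 = -35109383049/1428025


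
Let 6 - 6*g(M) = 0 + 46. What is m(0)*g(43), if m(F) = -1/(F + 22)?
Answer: 10/33 ≈ 0.30303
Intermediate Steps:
g(M) = -20/3 (g(M) = 1 - (0 + 46)/6 = 1 - ⅙*46 = 1 - 23/3 = -20/3)
m(F) = -1/(22 + F)
m(0)*g(43) = -1/(22 + 0)*(-20/3) = -1/22*(-20/3) = 10/33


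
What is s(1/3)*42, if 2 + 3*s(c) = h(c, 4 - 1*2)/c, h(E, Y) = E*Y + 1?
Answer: 42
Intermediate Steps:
h(E, Y) = 1 + E*Y
s(c) = -⅔ + (1 + 2*c)/(3*c) (s(c) = -⅔ + ((1 + c*(4 - 1*2))/c)/3 = -⅔ + ((1 + c*(4 - 2))/c)/3 = -⅔ + ((1 + c*2)/c)/3 = -⅔ + ((1 + 2*c)/c)/3 = -⅔ + (1 + 2*c)/(3*c))
s(1/3)*42 = (1/(3*(1/3)))*42 = (1/(3*(⅓)))*42 = ((⅓)*3)*42 = 1*42 = 42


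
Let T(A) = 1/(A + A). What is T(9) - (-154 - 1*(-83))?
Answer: 1279/18 ≈ 71.056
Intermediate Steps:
T(A) = 1/(2*A)
T(9) - (-154 - 1*(-83)) = (1/2)/9 - (-154 - 1*(-83)) = (1/2)*(1/9) - (-154 + 83) = 1/18 - 1*(-71) = 1/18 + 71 = 1279/18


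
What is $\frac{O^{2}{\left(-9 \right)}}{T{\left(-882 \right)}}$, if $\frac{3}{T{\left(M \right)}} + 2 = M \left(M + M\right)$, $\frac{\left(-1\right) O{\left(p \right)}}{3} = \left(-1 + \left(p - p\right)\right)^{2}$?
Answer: $4667538$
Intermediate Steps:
$O{\left(p \right)} = -3$ ($O{\left(p \right)} = - 3 \left(-1 + \left(p - p\right)\right)^{2} = - 3 \left(-1 + 0\right)^{2} = - 3 \left(-1\right)^{2} = \left(-3\right) 1 = -3$)
$T{\left(M \right)} = \frac{3}{-2 + 2 M^{2}}$ ($T{\left(M \right)} = \frac{3}{-2 + M \left(M + M\right)} = \frac{3}{-2 + M 2 M} = \frac{3}{-2 + 2 M^{2}}$)
$\frac{O^{2}{\left(-9 \right)}}{T{\left(-882 \right)}} = \frac{\left(-3\right)^{2}}{\frac{3}{2} \frac{1}{-1 + \left(-882\right)^{2}}} = \frac{9}{\frac{3}{2} \frac{1}{-1 + 777924}} = \frac{9}{\frac{3}{2} \cdot \frac{1}{777923}} = \frac{9}{\frac{3}{1555846}} = 9 \cdot \frac{1555846}{3} = 4667538$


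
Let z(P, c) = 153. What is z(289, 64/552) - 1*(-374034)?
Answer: 374187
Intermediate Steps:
z(289, 64/552) - 1*(-374034) = 153 - 1*(-374034) = 153 + 374034 = 374187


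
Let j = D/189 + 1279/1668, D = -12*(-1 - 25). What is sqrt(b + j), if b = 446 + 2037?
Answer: sqrt(84708608411)/5838 ≈ 49.854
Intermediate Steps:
D = 312 (D = -12*(-26) = 312)
b = 2483
j = 84683/35028 (j = 312/189 + 1279/1668 = 312*(1/189) + 1279*(1/1668) = 104/63 + 1279/1668 = 84683/35028 ≈ 2.4176)
sqrt(b + j) = sqrt(2483 + 84683/35028) = sqrt(87059207/35028) = sqrt(84708608411)/5838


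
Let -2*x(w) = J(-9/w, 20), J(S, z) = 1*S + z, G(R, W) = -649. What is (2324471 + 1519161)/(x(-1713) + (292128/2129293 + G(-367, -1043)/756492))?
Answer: -18904973292665967936/48527525467435 ≈ -3.8957e+5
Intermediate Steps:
J(S, z) = S + z
x(w) = -10 + 9/(2*w) (x(w) = -(-9/w + 20)/2 = -(20 - 9/w)/2 = -10 + 9/(2*w))
(2324471 + 1519161)/(x(-1713) + (292128/2129293 + G(-367, -1043)/756492)) = (2324471 + 1519161)/((-10 + (9/2)/(-1713)) + (292128/2129293 - 649/756492)) = 3843632/((-10 + (9/2)*(-1/1713)) + (292128*(1/2129293) - 649*1/756492)) = 3843632/((-10 - 3/1142) + (292128/2129293 - 59/68772)) = 3843632/(-11423/1142 + 19964598529/146435738196) = 3843632/(-824967932946395/83614806509916) = 3843632*(-83614806509916/824967932946395) = -18904973292665967936/48527525467435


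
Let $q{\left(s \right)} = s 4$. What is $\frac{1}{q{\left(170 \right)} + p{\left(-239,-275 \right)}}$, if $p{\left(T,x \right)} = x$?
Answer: $\frac{1}{405} \approx 0.0024691$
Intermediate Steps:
$q{\left(s \right)} = 4 s$
$\frac{1}{q{\left(170 \right)} + p{\left(-239,-275 \right)}} = \frac{1}{4 \cdot 170 - 275} = \frac{1}{680 - 275} = \frac{1}{405}$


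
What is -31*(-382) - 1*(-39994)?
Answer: 51836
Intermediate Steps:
-31*(-382) - 1*(-39994) = 11842 + 39994 = 51836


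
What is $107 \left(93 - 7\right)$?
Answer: $9202$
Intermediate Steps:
$107 \left(93 - 7\right) = 107 \cdot 86 = 9202$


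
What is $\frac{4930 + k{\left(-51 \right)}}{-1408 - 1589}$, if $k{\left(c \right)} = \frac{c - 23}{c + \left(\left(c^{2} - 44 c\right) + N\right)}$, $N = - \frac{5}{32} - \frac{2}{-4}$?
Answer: $- \frac{756353302}{459796743} \approx -1.645$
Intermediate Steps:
$N = \frac{11}{32}$ ($N = \left(-5\right) \frac{1}{32} - - \frac{1}{2} = - \frac{5}{32} + \frac{1}{2} = \frac{11}{32} \approx 0.34375$)
$k{\left(c \right)} = \frac{-23 + c}{\frac{11}{32} + c^{2} - 43 c}$ ($k{\left(c \right)} = \frac{c - 23}{c + \left(\left(c^{2} - 44 c\right) + \frac{11}{32}\right)} = \frac{-23 + c}{c + \left(\frac{11}{32} + c^{2} - 44 c\right)} = \frac{-23 + c}{\frac{11}{32} + c^{2} - 43 c}$)
$\frac{4930 + k{\left(-51 \right)}}{-1408 - 1589} = \frac{4930 + \frac{32 \left(-23 - 51\right)}{11 - -70176 + 32 \left(-51\right)^{2}}}{-1408 - 1589} = \frac{4930 + 32 \frac{1}{11 + 70176 + 32 \cdot 2601} \left(-74\right)}{-2997} = \left(4930 + 32 \frac{1}{11 + 70176 + 83232} \left(-74\right)\right) \left(- \frac{1}{2997}\right) = \left(4930 + 32 \cdot \frac{1}{153419} \left(-74\right)\right) \left(- \frac{1}{2997}\right) = \left(4930 - \frac{2368}{153419}\right) \left(- \frac{1}{2997}\right) = \frac{756353302}{153419} \left(- \frac{1}{2997}\right) = - \frac{756353302}{459796743}$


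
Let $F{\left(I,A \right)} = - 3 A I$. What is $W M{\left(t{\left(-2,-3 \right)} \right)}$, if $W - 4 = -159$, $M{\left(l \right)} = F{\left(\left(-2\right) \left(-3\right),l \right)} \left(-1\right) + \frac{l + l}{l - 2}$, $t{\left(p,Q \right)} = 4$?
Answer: $-11780$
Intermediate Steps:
$F{\left(I,A \right)} = - 3 A I$
$M{\left(l \right)} = 18 l + \frac{2 l}{-2 + l}$ ($M{\left(l \right)} = - 3 l \left(\left(-2\right) \left(-3\right)\right) \left(-1\right) + \frac{l + l}{l - 2} = \left(-3\right) l 6 \left(-1\right) + \frac{2 l}{-2 + l} = - 18 l \left(-1\right) + \frac{2 l}{-2 + l} = 18 l + \frac{2 l}{-2 + l}$)
$W = -155$ ($W = 4 - 159 = -155$)
$W M{\left(t{\left(-2,-3 \right)} \right)} = - 155 \cdot 2 \cdot 4 \frac{1}{-2 + 4} \left(-17 + 9 \cdot 4\right) = - 155 \cdot 2 \cdot 4 \cdot \frac{1}{2} \left(-17 + 36\right) = - 155 \cdot 2 \cdot 4 \cdot \frac{1}{2} \cdot 19 = \left(-155\right) 76 = -11780$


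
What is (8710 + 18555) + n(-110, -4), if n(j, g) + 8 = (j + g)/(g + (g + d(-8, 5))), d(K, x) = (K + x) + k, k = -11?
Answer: 299884/11 ≈ 27262.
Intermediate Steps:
d(K, x) = -11 + K + x (d(K, x) = (K + x) - 11 = -11 + K + x)
n(j, g) = -8 + (g + j)/(-14 + 2*g) (n(j, g) = -8 + (j + g)/(g + (g + (-11 - 8 + 5))) = -8 + (g + j)/(g + (g - 14)) = -8 + (g + j)/(g + (-14 + g)) = -8 + (g + j)/(-14 + 2*g))
(8710 + 18555) + n(-110, -4) = (8710 + 18555) + (112 - 110 - 15*(-4))/(2*(-7 - 4)) = 27265 + (1/2)*(112 - 110 + 60)/(-11) = 27265 + (1/2)*(-1/11)*62 = 27265 - 31/11 = 299884/11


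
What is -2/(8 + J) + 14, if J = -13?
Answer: 72/5 ≈ 14.400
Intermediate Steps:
-2/(8 + J) + 14 = -2/(8 - 13) + 14 = -2/(-5) + 14 = -1/5*(-2) + 14 = 2/5 + 14 = 72/5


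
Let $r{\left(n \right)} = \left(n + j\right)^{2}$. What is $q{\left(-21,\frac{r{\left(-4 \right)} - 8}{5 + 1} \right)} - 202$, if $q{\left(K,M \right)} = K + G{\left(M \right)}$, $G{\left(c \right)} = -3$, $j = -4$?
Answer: $-226$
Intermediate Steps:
$r{\left(n \right)} = \left(-4 + n\right)^{2}$ ($r{\left(n \right)} = \left(n - 4\right)^{2} = \left(-4 + n\right)^{2}$)
$q{\left(K,M \right)} = -3 + K$ ($q{\left(K,M \right)} = K - 3 = -3 + K$)
$q{\left(-21,\frac{r{\left(-4 \right)} - 8}{5 + 1} \right)} - 202 = \left(-3 - 21\right) - 202 = -24 - 202 = -226$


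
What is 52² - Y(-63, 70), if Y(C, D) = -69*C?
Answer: -1643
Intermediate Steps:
52² - Y(-63, 70) = 52² - (-69)*(-63) = 2704 - 1*4347 = 2704 - 4347 = -1643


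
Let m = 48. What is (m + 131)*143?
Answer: 25597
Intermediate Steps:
(m + 131)*143 = (48 + 131)*143 = 179*143 = 25597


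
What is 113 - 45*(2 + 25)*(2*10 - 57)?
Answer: 45068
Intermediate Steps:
113 - 45*(2 + 25)*(2*10 - 57) = 113 - 1215*(20 - 57) = 113 - 1215*(-37) = 113 - 45*(-999) = 113 + 44955 = 45068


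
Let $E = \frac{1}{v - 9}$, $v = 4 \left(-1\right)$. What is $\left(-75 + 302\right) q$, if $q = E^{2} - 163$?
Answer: $- \frac{6252942}{169} \approx -37000.0$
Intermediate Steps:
$v = -4$
$E = - \frac{1}{13}$ ($E = \frac{1}{-4 - 9} = \frac{1}{-13} = - \frac{1}{13} \approx -0.076923$)
$q = - \frac{27546}{169}$ ($q = \left(- \frac{1}{13}\right)^{2} - 163 = \frac{1}{169} - 163 = - \frac{27546}{169} \approx -162.99$)
$\left(-75 + 302\right) q = \left(-75 + 302\right) \left(- \frac{27546}{169}\right) = 227 \left(- \frac{27546}{169}\right) = - \frac{6252942}{169}$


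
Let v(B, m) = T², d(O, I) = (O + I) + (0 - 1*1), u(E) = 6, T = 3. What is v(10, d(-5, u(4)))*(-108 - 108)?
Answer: -1944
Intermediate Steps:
d(O, I) = -1 + I + O (d(O, I) = (I + O) + (0 - 1) = (I + O) - 1 = -1 + I + O)
v(B, m) = 9 (v(B, m) = 3² = 9)
v(10, d(-5, u(4)))*(-108 - 108) = 9*(-108 - 108) = 9*(-216) = -1944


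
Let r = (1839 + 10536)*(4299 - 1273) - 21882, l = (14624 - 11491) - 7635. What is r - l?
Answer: 37429370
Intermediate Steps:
l = -4502 (l = 3133 - 7635 = -4502)
r = 37424868 (r = 12375*3026 - 21882 = 37446750 - 21882 = 37424868)
r - l = 37424868 - 1*(-4502) = 37424868 + 4502 = 37429370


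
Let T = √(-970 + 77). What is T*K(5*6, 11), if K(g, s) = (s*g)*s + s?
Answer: 3641*I*√893 ≈ 1.088e+5*I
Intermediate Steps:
T = I*√893 (T = √(-893) = I*√893 ≈ 29.883*I)
K(g, s) = s + g*s² (K(g, s) = (g*s)*s + s = g*s² + s = s + g*s²)
T*K(5*6, 11) = (I*√893)*(11*(1 + (5*6)*11)) = (I*√893)*(11*(1 + 30*11)) = (I*√893)*(11*(1 + 330)) = (I*√893)*(11*331) = (I*√893)*3641 = 3641*I*√893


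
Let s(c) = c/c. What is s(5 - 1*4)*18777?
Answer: 18777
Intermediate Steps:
s(c) = 1
s(5 - 1*4)*18777 = 1*18777 = 18777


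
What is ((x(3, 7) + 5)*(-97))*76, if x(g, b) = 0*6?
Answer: -36860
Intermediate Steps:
x(g, b) = 0
((x(3, 7) + 5)*(-97))*76 = ((0 + 5)*(-97))*76 = (5*(-97))*76 = -485*76 = -36860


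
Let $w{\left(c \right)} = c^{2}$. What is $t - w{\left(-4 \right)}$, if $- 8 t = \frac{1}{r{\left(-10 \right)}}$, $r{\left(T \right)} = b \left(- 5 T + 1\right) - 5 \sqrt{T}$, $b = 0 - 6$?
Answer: $\frac{- 640 \sqrt{10} + 39167 i}{8 \left(- 306 i + 5 \sqrt{10}\right)} \approx -16.0 - 2.1051 \cdot 10^{-5} i$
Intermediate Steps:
$b = -6$ ($b = 0 - 6 = -6$)
$r{\left(T \right)} = -6 - 5 \sqrt{T} + 30 T$ ($r{\left(T \right)} = - 6 \left(- 5 T + 1\right) - 5 \sqrt{T} = - 6 \left(1 - 5 T\right) - 5 \sqrt{T} = \left(-6 + 30 T\right) - 5 \sqrt{T} = -6 - 5 \sqrt{T} + 30 T$)
$t = - \frac{1}{8 \left(-306 - 5 i \sqrt{10}\right)}$ ($t = - \frac{1}{8 \left(-6 - 5 \sqrt{-10} + 30 \left(-10\right)\right)} = - \frac{1}{8 \left(-6 - 5 i \sqrt{10} - 300\right)} = - \frac{1}{8 \left(-306 - 5 i \sqrt{10}\right)} \approx 0.00040741 - 2.1051 \cdot 10^{-5} i$)
$t - w{\left(-4 \right)} = \left(\frac{153}{375544} - \frac{5 i \sqrt{10}}{751088}\right) - \left(-4\right)^{2} = \left(\frac{153}{375544} - \frac{5 i \sqrt{10}}{751088}\right) - 16 = - \frac{6008551}{375544} - \frac{5 i \sqrt{10}}{751088}$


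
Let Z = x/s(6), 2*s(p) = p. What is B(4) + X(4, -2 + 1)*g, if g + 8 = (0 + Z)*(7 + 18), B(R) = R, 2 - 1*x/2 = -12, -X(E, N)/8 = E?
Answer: -21620/3 ≈ -7206.7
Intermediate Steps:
X(E, N) = -8*E
x = 28 (x = 4 - 2*(-12) = 4 + 24 = 28)
s(p) = p/2
Z = 28/3 (Z = 28/(((½)*6)) = 28/3 ≈ 9.3333)
g = 676/3 (g = -8 + (0 + 28/3)*(7 + 18) = -8 + (28/3)*25 = -8 + 700/3 = 676/3 ≈ 225.33)
B(4) + X(4, -2 + 1)*g = 4 - 8*4*(676/3) = 4 - 32*676/3 = 4 - 21632/3 = -21620/3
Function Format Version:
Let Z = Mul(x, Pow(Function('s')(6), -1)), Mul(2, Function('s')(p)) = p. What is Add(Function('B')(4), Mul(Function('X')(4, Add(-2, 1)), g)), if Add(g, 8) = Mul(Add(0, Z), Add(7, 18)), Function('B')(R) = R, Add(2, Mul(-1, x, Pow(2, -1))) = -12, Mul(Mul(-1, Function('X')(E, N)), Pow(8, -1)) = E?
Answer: Rational(-21620, 3) ≈ -7206.7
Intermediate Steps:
Function('X')(E, N) = Mul(-8, E)
x = 28 (x = Add(4, Mul(-2, -12)) = Add(4, 24) = 28)
Function('s')(p) = Mul(Rational(1, 2), p)
Z = Rational(28, 3) (Z = Mul(28, Pow(Mul(Rational(1, 2), 6), -1)) = Mul(28, Pow(3, -1)) = Mul(28, Rational(1, 3)) = Rational(28, 3) ≈ 9.3333)
g = Rational(676, 3) (g = Add(-8, Mul(Add(0, Rational(28, 3)), Add(7, 18))) = Add(-8, Mul(Rational(28, 3), 25)) = Add(-8, Rational(700, 3)) = Rational(676, 3) ≈ 225.33)
Add(Function('B')(4), Mul(Function('X')(4, Add(-2, 1)), g)) = Add(4, Mul(Mul(-8, 4), Rational(676, 3))) = Add(4, Mul(-32, Rational(676, 3))) = Add(4, Rational(-21632, 3)) = Rational(-21620, 3)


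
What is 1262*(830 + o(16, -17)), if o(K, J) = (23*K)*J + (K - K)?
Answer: -6847612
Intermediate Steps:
o(K, J) = 23*J*K (o(K, J) = 23*J*K + 0 = 23*J*K)
1262*(830 + o(16, -17)) = 1262*(830 + 23*(-17)*16) = 1262*(830 - 6256) = 1262*(-5426) = -6847612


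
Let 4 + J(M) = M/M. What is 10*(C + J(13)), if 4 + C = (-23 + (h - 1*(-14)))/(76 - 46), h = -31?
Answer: -250/3 ≈ -83.333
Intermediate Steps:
J(M) = -3 (J(M) = -4 + M/M = -4 + 1 = -3)
C = -16/3 (C = -4 + (-23 + (-31 - 1*(-14)))/(76 - 46) = -4 + (-23 + (-31 + 14))/30 = -4 + (-23 - 17)*(1/30) = -4 - 40*1/30 = -4 - 4/3 = -16/3 ≈ -5.3333)
10*(C + J(13)) = 10*(-16/3 - 3) = 10*(-25/3) = -250/3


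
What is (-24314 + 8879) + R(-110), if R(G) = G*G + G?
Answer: -3445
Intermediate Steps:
R(G) = G + G² (R(G) = G² + G = G + G²)
(-24314 + 8879) + R(-110) = (-24314 + 8879) - 110*(1 - 110) = -15435 - 110*(-109) = -15435 + 11990 = -3445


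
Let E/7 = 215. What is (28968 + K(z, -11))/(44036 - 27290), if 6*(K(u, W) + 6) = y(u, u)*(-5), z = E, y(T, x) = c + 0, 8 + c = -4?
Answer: 14486/8373 ≈ 1.7301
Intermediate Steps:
c = -12 (c = -8 - 4 = -12)
E = 1505 (E = 7*215 = 1505)
y(T, x) = -12 (y(T, x) = -12 + 0 = -12)
z = 1505
K(u, W) = 4 (K(u, W) = -6 + (-12*(-5))/6 = -6 + (⅙)*60 = -6 + 10 = 4)
(28968 + K(z, -11))/(44036 - 27290) = (28968 + 4)/(44036 - 27290) = 28972/16746 = 28972*(1/16746) = 14486/8373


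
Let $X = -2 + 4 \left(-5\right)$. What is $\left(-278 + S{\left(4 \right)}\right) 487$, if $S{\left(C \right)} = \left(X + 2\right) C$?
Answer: $-174346$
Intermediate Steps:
$X = -22$ ($X = -2 - 20 = -22$)
$S{\left(C \right)} = - 20 C$ ($S{\left(C \right)} = \left(-22 + 2\right) C = - 20 C$)
$\left(-278 + S{\left(4 \right)}\right) 487 = \left(-278 - 80\right) 487 = \left(-358\right) 487 = -174346$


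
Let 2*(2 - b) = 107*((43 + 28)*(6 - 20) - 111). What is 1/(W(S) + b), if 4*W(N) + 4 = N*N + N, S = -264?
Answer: 2/152953 ≈ 1.3076e-5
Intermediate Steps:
W(N) = -1 + N/4 + N²/4 (W(N) = -1 + (N*N + N)/4 = -1 + (N² + N)/4 = -1 + (N + N²)/4 = -1 + (N/4 + N²/4) = -1 + N/4 + N²/4)
b = 118239/2 (b = 2 - 107*((43 + 28)*(6 - 20) - 111)/2 = 2 - 107*(71*(-14) - 111)/2 = 2 - 107*(-994 - 111)/2 = 2 - 107*(-1105)/2 = 2 - ½*(-118235) = 2 + 118235/2 = 118239/2 ≈ 59120.)
1/(W(S) + b) = 1/((-1 + (¼)*(-264) + (¼)*(-264)²) + 118239/2) = 1/((-1 - 66 + (¼)*69696) + 118239/2) = 1/((-1 - 66 + 17424) + 118239/2) = 1/(17357 + 118239/2) = 1/(152953/2) = 2/152953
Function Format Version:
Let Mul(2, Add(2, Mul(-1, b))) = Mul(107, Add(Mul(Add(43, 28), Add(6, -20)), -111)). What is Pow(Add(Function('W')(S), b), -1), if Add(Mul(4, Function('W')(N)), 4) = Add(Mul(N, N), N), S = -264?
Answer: Rational(2, 152953) ≈ 1.3076e-5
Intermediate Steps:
Function('W')(N) = Add(-1, Mul(Rational(1, 4), N), Mul(Rational(1, 4), Pow(N, 2))) (Function('W')(N) = Add(-1, Mul(Rational(1, 4), Add(Mul(N, N), N))) = Add(-1, Mul(Rational(1, 4), Add(Pow(N, 2), N))) = Add(-1, Mul(Rational(1, 4), Add(N, Pow(N, 2)))) = Add(-1, Add(Mul(Rational(1, 4), N), Mul(Rational(1, 4), Pow(N, 2)))) = Add(-1, Mul(Rational(1, 4), N), Mul(Rational(1, 4), Pow(N, 2))))
b = Rational(118239, 2) (b = Add(2, Mul(Rational(-1, 2), Mul(107, Add(Mul(Add(43, 28), Add(6, -20)), -111)))) = Add(2, Mul(Rational(-1, 2), Mul(107, Add(Mul(71, -14), -111)))) = Add(2, Mul(Rational(-1, 2), Mul(107, Add(-994, -111)))) = Add(2, Mul(Rational(-1, 2), Mul(107, -1105))) = Add(2, Mul(Rational(-1, 2), -118235)) = Add(2, Rational(118235, 2)) = Rational(118239, 2) ≈ 59120.)
Pow(Add(Function('W')(S), b), -1) = Pow(Add(Add(-1, Mul(Rational(1, 4), -264), Mul(Rational(1, 4), Pow(-264, 2))), Rational(118239, 2)), -1) = Pow(Add(Add(-1, -66, Mul(Rational(1, 4), 69696)), Rational(118239, 2)), -1) = Pow(Add(Add(-1, -66, 17424), Rational(118239, 2)), -1) = Pow(Add(17357, Rational(118239, 2)), -1) = Pow(Rational(152953, 2), -1) = Rational(2, 152953)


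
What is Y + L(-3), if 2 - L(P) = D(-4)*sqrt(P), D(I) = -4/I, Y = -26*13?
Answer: -336 - I*sqrt(3) ≈ -336.0 - 1.732*I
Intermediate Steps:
Y = -338
L(P) = 2 - sqrt(P) (L(P) = 2 - (-4/(-4))*sqrt(P) = 2 - (-4*(-1/4))*sqrt(P) = 2 - sqrt(P))
Y + L(-3) = -338 + (2 - sqrt(-3)) = -338 + (2 - I*sqrt(3)) = -336 - I*sqrt(3)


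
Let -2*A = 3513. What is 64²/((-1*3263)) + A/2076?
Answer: -9489837/4515992 ≈ -2.1014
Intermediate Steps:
A = -3513/2 (A = -½*3513 = -3513/2 ≈ -1756.5)
64²/((-1*3263)) + A/2076 = 64²/((-1*3263)) - 3513/2/2076 = 4096/(-3263) - 3513/2*1/2076 = 4096*(-1/3263) - 1171/1384 = -4096/3263 - 1171/1384 = -9489837/4515992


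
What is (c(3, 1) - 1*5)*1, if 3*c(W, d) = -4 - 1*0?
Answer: -19/3 ≈ -6.3333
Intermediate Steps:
c(W, d) = -4/3 (c(W, d) = (-4 - 1*0)/3 = (-4 + 0)/3 = (⅓)*(-4) = -4/3)
(c(3, 1) - 1*5)*1 = (-4/3 - 1*5)*1 = (-4/3 - 5)*1 = -19/3*1 = -19/3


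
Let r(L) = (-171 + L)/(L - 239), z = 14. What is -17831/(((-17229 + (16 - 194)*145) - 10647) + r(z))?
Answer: 4011975/12079193 ≈ 0.33214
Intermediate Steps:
r(L) = (-171 + L)/(-239 + L)
-17831/(((-17229 + (16 - 194)*145) - 10647) + r(z)) = -17831/(((-17229 + (16 - 194)*145) - 10647) + (-171 + 14)/(-239 + 14)) = -17831/(((-17229 - 178*145) - 10647) - 157/(-225)) = -17831/(((-17229 - 25810) - 10647) - 1/225*(-157)) = -17831/((-43039 - 10647) + 157/225) = -17831/(-53686 + 157/225) = -17831/(-12079193/225) = -17831*(-225/12079193) = 4011975/12079193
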